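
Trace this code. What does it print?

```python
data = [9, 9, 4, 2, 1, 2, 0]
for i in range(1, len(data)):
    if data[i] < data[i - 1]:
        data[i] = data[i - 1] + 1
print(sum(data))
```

78

i=1: 9>=9, unchanged → [9, 9, 4, 2, 1, 2, 0]
i=2: 4<9, data[2] = 9+1 = 10 → [9, 9, 10, 2, 1, 2, 0]
i=3: 2<10, data[3] = 10+1 = 11 → [9, 9, 10, 11, 1, 2, 0]
i=4: 1<11, data[4] = 11+1 = 12 → [9, 9, 10, 11, 12, 2, 0]
i=5: 2<12, data[5] = 12+1 = 13 → [9, 9, 10, 11, 12, 13, 0]
i=6: 0<13, data[6] = 13+1 = 14 → [9, 9, 10, 11, 12, 13, 14]
sum = 78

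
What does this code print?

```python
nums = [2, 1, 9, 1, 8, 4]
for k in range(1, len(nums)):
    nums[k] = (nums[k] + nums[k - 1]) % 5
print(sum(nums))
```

11

k=1: nums[1] = (1+2)%5 = 3 → [2, 3, 9, 1, 8, 4]
k=2: nums[2] = (9+3)%5 = 2 → [2, 3, 2, 1, 8, 4]
k=3: nums[3] = (1+2)%5 = 3 → [2, 3, 2, 3, 8, 4]
k=4: nums[4] = (8+3)%5 = 1 → [2, 3, 2, 3, 1, 4]
k=5: nums[5] = (4+1)%5 = 0 → [2, 3, 2, 3, 1, 0]
sum = 11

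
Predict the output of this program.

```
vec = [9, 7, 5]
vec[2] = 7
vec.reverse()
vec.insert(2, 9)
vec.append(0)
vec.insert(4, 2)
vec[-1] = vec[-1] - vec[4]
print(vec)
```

vec[2] = 7 → [9, 7, 7]
reverse → [7, 7, 9]
insert 9 at 2 → [7, 7, 9, 9]
append 0 → [7, 7, 9, 9, 0]
insert 2 at 4 → [7, 7, 9, 9, 2, 0]
vec[-1] = vec[-1]-vec[4] = 0-2 = -2 → [7, 7, 9, 9, 2, -2]

[7, 7, 9, 9, 2, -2]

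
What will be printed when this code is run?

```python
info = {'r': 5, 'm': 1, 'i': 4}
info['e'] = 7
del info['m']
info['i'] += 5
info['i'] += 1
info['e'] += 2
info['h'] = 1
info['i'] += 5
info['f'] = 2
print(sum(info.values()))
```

info['e'] = 7 → {'r': 5, 'm': 1, 'i': 4, 'e': 7}
del 'm' → {'r': 5, 'i': 4, 'e': 7}
info['i'] = 4+5 = 9 → {'r': 5, 'i': 9, 'e': 7}
info['i'] = 9+1 = 10 → {'r': 5, 'i': 10, 'e': 7}
info['e'] = 7+2 = 9 → {'r': 5, 'i': 10, 'e': 9}
info['h'] = 1 → {'r': 5, 'i': 10, 'e': 9, 'h': 1}
info['i'] = 10+5 = 15 → {'r': 5, 'i': 15, 'e': 9, 'h': 1}
info['f'] = 2 → {'r': 5, 'i': 15, 'e': 9, 'h': 1, 'f': 2}
sum of values = 32

32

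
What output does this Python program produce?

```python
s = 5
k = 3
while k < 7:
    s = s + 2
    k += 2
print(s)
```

k=3: s = 5+2 = 7
k=5: s = 7+2 = 9

9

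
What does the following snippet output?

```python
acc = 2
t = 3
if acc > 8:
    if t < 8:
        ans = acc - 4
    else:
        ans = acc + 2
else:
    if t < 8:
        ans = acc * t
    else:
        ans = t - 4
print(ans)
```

acc=2, t=3
acc > 8 is False; t < 8 is True
→ ans = acc * t = 6

6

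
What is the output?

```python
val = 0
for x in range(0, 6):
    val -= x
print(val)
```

x=0: val = 0-0 = 0
x=1: val = 0-1 = -1
x=2: val = (-1)-2 = -3
x=3: val = (-3)-3 = -6
x=4: val = (-6)-4 = -10
x=5: val = (-10)-5 = -15

-15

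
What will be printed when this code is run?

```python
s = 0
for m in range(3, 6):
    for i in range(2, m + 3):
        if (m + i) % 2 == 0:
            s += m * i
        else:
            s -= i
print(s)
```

121

m=3,i=2: odd sum, s = 0-2 = -2
m=3,i=3: even sum, s = (-2)+9 = 7
m=3,i=4: odd sum, s = 7-4 = 3
m=3,i=5: even sum, s = 3+15 = 18
m=4,i=2: even sum, s = 18+8 = 26
m=4,i=3: odd sum, s = 26-3 = 23
m=4,i=4: even sum, s = 23+16 = 39
m=4,i=5: odd sum, s = 39-5 = 34
m=4,i=6: even sum, s = 34+24 = 58
m=5,i=2: odd sum, s = 58-2 = 56
m=5,i=3: even sum, s = 56+15 = 71
m=5,i=4: odd sum, s = 71-4 = 67
m=5,i=5: even sum, s = 67+25 = 92
m=5,i=6: odd sum, s = 92-6 = 86
m=5,i=7: even sum, s = 86+35 = 121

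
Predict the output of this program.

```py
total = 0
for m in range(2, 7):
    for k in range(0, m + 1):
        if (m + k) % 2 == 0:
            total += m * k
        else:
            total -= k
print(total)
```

135

m=2,k=0: even sum, total = 0+0 = 0
m=2,k=1: odd sum, total = 0-1 = -1
m=2,k=2: even sum, total = (-1)+4 = 3
m=3,k=0: odd sum, total = 3-0 = 3
m=3,k=1: even sum, total = 3+3 = 6
m=3,k=2: odd sum, total = 6-2 = 4
m=3,k=3: even sum, total = 4+9 = 13
m=4,k=0: even sum, total = 13+0 = 13
m=4,k=1: odd sum, total = 13-1 = 12
m=4,k=2: even sum, total = 12+8 = 20
m=4,k=3: odd sum, total = 20-3 = 17
m=4,k=4: even sum, total = 17+16 = 33
m=5,k=0: odd sum, total = 33-0 = 33
m=5,k=1: even sum, total = 33+5 = 38
m=5,k=2: odd sum, total = 38-2 = 36
m=5,k=3: even sum, total = 36+15 = 51
m=5,k=4: odd sum, total = 51-4 = 47
m=5,k=5: even sum, total = 47+25 = 72
m=6,k=0: even sum, total = 72+0 = 72
m=6,k=1: odd sum, total = 72-1 = 71
m=6,k=2: even sum, total = 71+12 = 83
m=6,k=3: odd sum, total = 83-3 = 80
m=6,k=4: even sum, total = 80+24 = 104
m=6,k=5: odd sum, total = 104-5 = 99
m=6,k=6: even sum, total = 99+36 = 135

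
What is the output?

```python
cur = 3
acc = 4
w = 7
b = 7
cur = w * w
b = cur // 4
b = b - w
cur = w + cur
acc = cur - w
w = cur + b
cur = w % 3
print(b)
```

cur = 7*7 = 49
b = 49//4 = 12
b = 12-7 = 5
cur = 7+49 = 56
acc = 56-7 = 49
w = 56+5 = 61
cur = 61%3 = 1

5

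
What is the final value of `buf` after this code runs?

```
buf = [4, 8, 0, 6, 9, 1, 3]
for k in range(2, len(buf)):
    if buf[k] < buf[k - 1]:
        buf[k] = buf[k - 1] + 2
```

k=2: 0<8, buf[2] = 8+2 = 10 → [4, 8, 10, 6, 9, 1, 3]
k=3: 6<10, buf[3] = 10+2 = 12 → [4, 8, 10, 12, 9, 1, 3]
k=4: 9<12, buf[4] = 12+2 = 14 → [4, 8, 10, 12, 14, 1, 3]
k=5: 1<14, buf[5] = 14+2 = 16 → [4, 8, 10, 12, 14, 16, 3]
k=6: 3<16, buf[6] = 16+2 = 18 → [4, 8, 10, 12, 14, 16, 18]

[4, 8, 10, 12, 14, 16, 18]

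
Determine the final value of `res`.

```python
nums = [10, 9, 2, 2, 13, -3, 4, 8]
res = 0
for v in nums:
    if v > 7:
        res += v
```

40

v=10: >7, res = 0+10 = 10
v=9: >7, res = 10+9 = 19
v=2: not >7
v=2: not >7
v=13: >7, res = 19+13 = 32
v=-3: not >7
v=4: not >7
v=8: >7, res = 32+8 = 40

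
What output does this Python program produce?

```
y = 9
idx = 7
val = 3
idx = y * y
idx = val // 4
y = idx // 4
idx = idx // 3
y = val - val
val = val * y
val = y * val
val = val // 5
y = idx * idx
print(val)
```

idx = 9*9 = 81
idx = 3//4 = 0
y = 0//4 = 0
idx = 0//3 = 0
y = 3-3 = 0
val = 3*0 = 0
val = 0*0 = 0
val = 0//5 = 0
y = 0*0 = 0

0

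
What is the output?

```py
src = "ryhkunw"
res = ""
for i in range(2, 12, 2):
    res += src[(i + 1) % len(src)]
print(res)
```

i=2: add src[3]='k' → 'k'
i=4: add src[5]='n' → 'kn'
i=6: add src[0]='r' → 'knr'
i=8: add src[2]='h' → 'knrh'
i=10: add src[4]='u' → 'knrhu'

knrhu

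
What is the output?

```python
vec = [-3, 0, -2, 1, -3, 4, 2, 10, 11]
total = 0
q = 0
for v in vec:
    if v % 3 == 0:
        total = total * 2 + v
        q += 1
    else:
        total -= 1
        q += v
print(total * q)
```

v=-3: %3==0, total = 0*2+(-3) = -3; q=1
v=0: %3==0, total = (-3)*2+0 = -6; q=2
v=-2: not %3==0, total = (-6)-1 = -7; q=0
v=1: not %3==0, total = (-7)-1 = -8; q=1
v=-3: %3==0, total = (-8)*2+(-3) = -19; q=2
v=4: not %3==0, total = (-19)-1 = -20; q=6
v=2: not %3==0, total = (-20)-1 = -21; q=8
v=10: not %3==0, total = (-21)-1 = -22; q=18
v=11: not %3==0, total = (-22)-1 = -23; q=29
total*q = (-23)*29 = -667

-667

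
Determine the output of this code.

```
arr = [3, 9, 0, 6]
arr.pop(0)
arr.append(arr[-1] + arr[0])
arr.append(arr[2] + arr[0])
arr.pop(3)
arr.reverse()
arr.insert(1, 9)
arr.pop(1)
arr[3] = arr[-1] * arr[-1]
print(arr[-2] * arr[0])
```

0

pop(0) removes 3 → [9, 0, 6]
append arr[-1]+arr[0] = 6+9 = 15 → [9, 0, 6, 15]
append arr[2]+arr[0] = 6+9 = 15 → [9, 0, 6, 15, 15]
pop(3) removes 15 → [9, 0, 6, 15]
reverse → [15, 6, 0, 9]
insert 9 at 1 → [15, 9, 6, 0, 9]
pop(1) removes 9 → [15, 6, 0, 9]
arr[3] = arr[-1]*arr[-1] = 9*9 = 81 → [15, 6, 0, 81]
arr[-2]*arr[0] = 0*15 = 0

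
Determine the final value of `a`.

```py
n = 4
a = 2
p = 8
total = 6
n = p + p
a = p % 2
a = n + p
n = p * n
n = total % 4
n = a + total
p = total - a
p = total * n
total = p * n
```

24

n = 8+8 = 16
a = 8%2 = 0
a = 16+8 = 24
n = 8*16 = 128
n = 6%4 = 2
n = 24+6 = 30
p = 6-24 = -18
p = 6*30 = 180
total = 180*30 = 5400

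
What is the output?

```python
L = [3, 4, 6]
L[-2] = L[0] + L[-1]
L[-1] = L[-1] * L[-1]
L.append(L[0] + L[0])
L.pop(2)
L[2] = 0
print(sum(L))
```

12

L[-2] = L[0]+L[-1] = 3+6 = 9 → [3, 9, 6]
L[-1] = L[-1]*L[-1] = 6*6 = 36 → [3, 9, 36]
append L[0]+L[0] = 3+3 = 6 → [3, 9, 36, 6]
pop(2) removes 36 → [3, 9, 6]
L[2] = 0 → [3, 9, 0]
sum = 12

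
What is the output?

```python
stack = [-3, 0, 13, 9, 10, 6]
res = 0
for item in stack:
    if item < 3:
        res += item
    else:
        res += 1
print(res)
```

item=-3: <3, res = 0+(-3) = -3
item=0: <3, res = (-3)+0 = -3
item=13: not <3, res = (-3)+1 = -2
item=9: not <3, res = (-2)+1 = -1
item=10: not <3, res = (-1)+1 = 0
item=6: not <3, res = 0+1 = 1

1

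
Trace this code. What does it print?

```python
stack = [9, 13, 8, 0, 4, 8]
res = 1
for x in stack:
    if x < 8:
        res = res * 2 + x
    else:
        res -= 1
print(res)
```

-5

x=9: not <8, res = 1-1 = 0
x=13: not <8, res = 0-1 = -1
x=8: not <8, res = (-1)-1 = -2
x=0: <8, res = (-2)*2+0 = -4
x=4: <8, res = (-4)*2+4 = -4
x=8: not <8, res = (-4)-1 = -5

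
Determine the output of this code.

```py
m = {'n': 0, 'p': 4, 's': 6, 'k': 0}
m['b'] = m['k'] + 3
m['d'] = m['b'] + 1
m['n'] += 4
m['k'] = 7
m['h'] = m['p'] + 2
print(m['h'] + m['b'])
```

9

m['b'] = m['k']+3 = 3 → {'n': 0, 'p': 4, 's': 6, 'k': 0, 'b': 3}
m['d'] = m['b']+1 = 4 → {'n': 0, 'p': 4, 's': 6, 'k': 0, 'b': 3, 'd': 4}
m['n'] = 0+4 = 4 → {'n': 4, 'p': 4, 's': 6, 'k': 0, 'b': 3, 'd': 4}
m['k'] = 7 → {'n': 4, 'p': 4, 's': 6, 'k': 7, 'b': 3, 'd': 4}
m['h'] = m['p']+2 = 6 → {'n': 4, 'p': 4, 's': 6, 'k': 7, 'b': 3, 'd': 4, 'h': 6}
m['h']+m['b'] = 6+3 = 9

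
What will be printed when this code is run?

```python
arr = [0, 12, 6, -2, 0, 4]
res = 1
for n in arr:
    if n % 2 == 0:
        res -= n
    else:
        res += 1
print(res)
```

n=0: even, res = 1-0 = 1
n=12: even, res = 1-12 = -11
n=6: even, res = (-11)-6 = -17
n=-2: even, res = (-17)-(-2) = -15
n=0: even, res = (-15)-0 = -15
n=4: even, res = (-15)-4 = -19

-19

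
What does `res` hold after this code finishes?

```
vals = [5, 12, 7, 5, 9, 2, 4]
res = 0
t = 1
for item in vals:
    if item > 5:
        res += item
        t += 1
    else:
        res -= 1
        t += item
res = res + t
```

44

item=5: not >5, res = 0-1 = -1; t=6
item=12: >5, res = (-1)+12 = 11; t=7
item=7: >5, res = 11+7 = 18; t=8
item=5: not >5, res = 18-1 = 17; t=13
item=9: >5, res = 17+9 = 26; t=14
item=2: not >5, res = 26-1 = 25; t=16
item=4: not >5, res = 25-1 = 24; t=20
res+t = 24+20 = 44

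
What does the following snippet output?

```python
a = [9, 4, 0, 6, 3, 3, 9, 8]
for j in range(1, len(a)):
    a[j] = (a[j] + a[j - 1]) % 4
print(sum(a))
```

21

j=1: a[1] = (4+9)%4 = 1 → [9, 1, 0, 6, 3, 3, 9, 8]
j=2: a[2] = (0+1)%4 = 1 → [9, 1, 1, 6, 3, 3, 9, 8]
j=3: a[3] = (6+1)%4 = 3 → [9, 1, 1, 3, 3, 3, 9, 8]
j=4: a[4] = (3+3)%4 = 2 → [9, 1, 1, 3, 2, 3, 9, 8]
j=5: a[5] = (3+2)%4 = 1 → [9, 1, 1, 3, 2, 1, 9, 8]
j=6: a[6] = (9+1)%4 = 2 → [9, 1, 1, 3, 2, 1, 2, 8]
j=7: a[7] = (8+2)%4 = 2 → [9, 1, 1, 3, 2, 1, 2, 2]
sum = 21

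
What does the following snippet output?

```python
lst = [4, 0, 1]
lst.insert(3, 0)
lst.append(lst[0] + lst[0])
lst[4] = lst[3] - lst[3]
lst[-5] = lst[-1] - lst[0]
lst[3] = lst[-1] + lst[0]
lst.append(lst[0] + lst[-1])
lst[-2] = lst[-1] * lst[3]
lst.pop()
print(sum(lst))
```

9

insert 0 at 3 → [4, 0, 1, 0]
append lst[0]+lst[0] = 4+4 = 8 → [4, 0, 1, 0, 8]
lst[4] = lst[3]-lst[3] = 0-0 = 0 → [4, 0, 1, 0, 0]
lst[-5] = lst[-1]-lst[0] = 0-4 = -4 → [-4, 0, 1, 0, 0]
lst[3] = lst[-1]+lst[0] = 0+(-4) = -4 → [-4, 0, 1, -4, 0]
append lst[0]+lst[-1] = (-4)+0 = -4 → [-4, 0, 1, -4, 0, -4]
lst[-2] = lst[-1]*lst[3] = (-4)*(-4) = 16 → [-4, 0, 1, -4, 16, -4]
pop() removes -4 → [-4, 0, 1, -4, 16]
sum = 9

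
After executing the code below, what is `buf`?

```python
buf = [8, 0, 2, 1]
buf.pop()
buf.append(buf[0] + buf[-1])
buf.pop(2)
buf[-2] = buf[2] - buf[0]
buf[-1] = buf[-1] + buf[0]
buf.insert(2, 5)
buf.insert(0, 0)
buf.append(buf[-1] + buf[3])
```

pop() removes 1 → [8, 0, 2]
append buf[0]+buf[-1] = 8+2 = 10 → [8, 0, 2, 10]
pop(2) removes 2 → [8, 0, 10]
buf[-2] = buf[2]-buf[0] = 10-8 = 2 → [8, 2, 10]
buf[-1] = buf[-1]+buf[0] = 10+8 = 18 → [8, 2, 18]
insert 5 at 2 → [8, 2, 5, 18]
insert 0 at 0 → [0, 8, 2, 5, 18]
append buf[-1]+buf[3] = 18+5 = 23 → [0, 8, 2, 5, 18, 23]

[0, 8, 2, 5, 18, 23]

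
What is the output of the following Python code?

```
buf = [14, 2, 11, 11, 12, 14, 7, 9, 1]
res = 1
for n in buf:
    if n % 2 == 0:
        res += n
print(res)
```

43

n=14: even, res = 1+14 = 15
n=2: even, res = 15+2 = 17
n=11: not even
n=11: not even
n=12: even, res = 17+12 = 29
n=14: even, res = 29+14 = 43
n=7: not even
n=9: not even
n=1: not even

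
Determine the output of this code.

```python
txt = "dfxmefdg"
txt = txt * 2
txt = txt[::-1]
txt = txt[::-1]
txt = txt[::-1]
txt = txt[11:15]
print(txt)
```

repeat ×2 → 'dfxmefdgdfxmefdg'
reverse → 'gdfemxfdgdfemxfd'
reverse → 'dfxmefdgdfxmefdg'
reverse → 'gdfemxfdgdfemxfd'
slice [11:15] → 'emxf'

emxf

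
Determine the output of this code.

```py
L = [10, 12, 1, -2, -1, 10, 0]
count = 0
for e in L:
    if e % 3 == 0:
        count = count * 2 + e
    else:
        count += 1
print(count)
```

e=10: not %3==0, count = 0+1 = 1
e=12: %3==0, count = 1*2+12 = 14
e=1: not %3==0, count = 14+1 = 15
e=-2: not %3==0, count = 15+1 = 16
e=-1: not %3==0, count = 16+1 = 17
e=10: not %3==0, count = 17+1 = 18
e=0: %3==0, count = 18*2+0 = 36

36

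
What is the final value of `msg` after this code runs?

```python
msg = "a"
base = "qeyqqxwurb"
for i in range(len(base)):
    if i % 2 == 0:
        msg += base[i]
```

'aqyqwr'

i=0: add 'q' → 'aq'
i=1: skip
i=2: add 'y' → 'aqy'
i=3: skip
i=4: add 'q' → 'aqyq'
i=5: skip
i=6: add 'w' → 'aqyqw'
i=7: skip
i=8: add 'r' → 'aqyqwr'
i=9: skip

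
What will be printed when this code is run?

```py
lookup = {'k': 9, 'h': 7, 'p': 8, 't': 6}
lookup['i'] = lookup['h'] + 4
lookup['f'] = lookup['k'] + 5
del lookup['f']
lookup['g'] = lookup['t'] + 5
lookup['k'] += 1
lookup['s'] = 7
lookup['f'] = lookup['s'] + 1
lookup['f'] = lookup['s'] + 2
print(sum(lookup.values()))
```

lookup['i'] = lookup['h']+4 = 11 → {'k': 9, 'h': 7, 'p': 8, 't': 6, 'i': 11}
lookup['f'] = lookup['k']+5 = 14 → {'k': 9, 'h': 7, 'p': 8, 't': 6, 'i': 11, 'f': 14}
del 'f' → {'k': 9, 'h': 7, 'p': 8, 't': 6, 'i': 11}
lookup['g'] = lookup['t']+5 = 11 → {'k': 9, 'h': 7, 'p': 8, 't': 6, 'i': 11, 'g': 11}
lookup['k'] = 9+1 = 10 → {'k': 10, 'h': 7, 'p': 8, 't': 6, 'i': 11, 'g': 11}
lookup['s'] = 7 → {'k': 10, 'h': 7, 'p': 8, 't': 6, 'i': 11, 'g': 11, 's': 7}
lookup['f'] = lookup['s']+1 = 8 → {'k': 10, 'h': 7, 'p': 8, 't': 6, 'i': 11, 'g': 11, 's': 7, 'f': 8}
lookup['f'] = lookup['s']+2 = 9 → {'k': 10, 'h': 7, 'p': 8, 't': 6, 'i': 11, 'g': 11, 's': 7, 'f': 9}
sum of values = 69

69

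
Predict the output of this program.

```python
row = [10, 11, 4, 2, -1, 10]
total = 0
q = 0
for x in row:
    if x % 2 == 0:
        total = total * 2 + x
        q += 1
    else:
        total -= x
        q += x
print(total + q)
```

38

x=10: even, total = 0*2+10 = 10; q=1
x=11: not even, total = 10-11 = -1; q=12
x=4: even, total = (-1)*2+4 = 2; q=13
x=2: even, total = 2*2+2 = 6; q=14
x=-1: not even, total = 6-(-1) = 7; q=13
x=10: even, total = 7*2+10 = 24; q=14
total+q = 24+14 = 38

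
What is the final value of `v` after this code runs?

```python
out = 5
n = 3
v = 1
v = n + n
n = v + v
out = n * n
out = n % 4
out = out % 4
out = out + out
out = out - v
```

v = 3+3 = 6
n = 6+6 = 12
out = 12*12 = 144
out = 12%4 = 0
out = 0%4 = 0
out = 0+0 = 0
out = 0-6 = -6

6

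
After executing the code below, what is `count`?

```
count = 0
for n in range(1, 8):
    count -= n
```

n=1: count = 0-1 = -1
n=2: count = (-1)-2 = -3
n=3: count = (-3)-3 = -6
n=4: count = (-6)-4 = -10
n=5: count = (-10)-5 = -15
n=6: count = (-15)-6 = -21
n=7: count = (-21)-7 = -28

-28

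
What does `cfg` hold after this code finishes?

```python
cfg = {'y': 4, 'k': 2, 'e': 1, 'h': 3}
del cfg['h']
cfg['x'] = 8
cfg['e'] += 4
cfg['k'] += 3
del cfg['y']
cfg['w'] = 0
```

{'k': 5, 'e': 5, 'x': 8, 'w': 0}

del 'h' → {'y': 4, 'k': 2, 'e': 1}
cfg['x'] = 8 → {'y': 4, 'k': 2, 'e': 1, 'x': 8}
cfg['e'] = 1+4 = 5 → {'y': 4, 'k': 2, 'e': 5, 'x': 8}
cfg['k'] = 2+3 = 5 → {'y': 4, 'k': 5, 'e': 5, 'x': 8}
del 'y' → {'k': 5, 'e': 5, 'x': 8}
cfg['w'] = 0 → {'k': 5, 'e': 5, 'x': 8, 'w': 0}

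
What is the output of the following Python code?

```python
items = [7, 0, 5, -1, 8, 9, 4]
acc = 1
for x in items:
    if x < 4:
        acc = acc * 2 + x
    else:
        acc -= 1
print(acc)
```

x=7: not <4, acc = 1-1 = 0
x=0: <4, acc = 0*2+0 = 0
x=5: not <4, acc = 0-1 = -1
x=-1: <4, acc = (-1)*2+(-1) = -3
x=8: not <4, acc = (-3)-1 = -4
x=9: not <4, acc = (-4)-1 = -5
x=4: not <4, acc = (-5)-1 = -6

-6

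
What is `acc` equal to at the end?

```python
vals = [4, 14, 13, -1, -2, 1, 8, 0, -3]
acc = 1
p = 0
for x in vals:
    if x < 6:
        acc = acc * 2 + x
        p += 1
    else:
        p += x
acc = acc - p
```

x=4: <6, acc = 1*2+4 = 6; p=1
x=14: not <6; p=15
x=13: not <6; p=28
x=-1: <6, acc = 6*2+(-1) = 11; p=29
x=-2: <6, acc = 11*2+(-2) = 20; p=30
x=1: <6, acc = 20*2+1 = 41; p=31
x=8: not <6; p=39
x=0: <6, acc = 41*2+0 = 82; p=40
x=-3: <6, acc = 82*2+(-3) = 161; p=41
acc-p = 161-41 = 120

120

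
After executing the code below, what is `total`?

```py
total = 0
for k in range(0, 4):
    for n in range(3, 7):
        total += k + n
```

96

k=0,n=3: total = 0+3 = 3
k=0,n=4: total = 3+4 = 7
k=0,n=5: total = 7+5 = 12
k=0,n=6: total = 12+6 = 18
k=1,n=3: total = 18+4 = 22
k=1,n=4: total = 22+5 = 27
k=1,n=5: total = 27+6 = 33
k=1,n=6: total = 33+7 = 40
k=2,n=3: total = 40+5 = 45
k=2,n=4: total = 45+6 = 51
k=2,n=5: total = 51+7 = 58
k=2,n=6: total = 58+8 = 66
k=3,n=3: total = 66+6 = 72
k=3,n=4: total = 72+7 = 79
k=3,n=5: total = 79+8 = 87
k=3,n=6: total = 87+9 = 96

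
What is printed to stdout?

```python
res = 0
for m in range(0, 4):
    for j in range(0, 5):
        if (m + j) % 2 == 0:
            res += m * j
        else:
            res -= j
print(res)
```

8

m=0,j=0: even sum, res = 0+0 = 0
m=0,j=1: odd sum, res = 0-1 = -1
m=0,j=2: even sum, res = (-1)+0 = -1
m=0,j=3: odd sum, res = (-1)-3 = -4
m=0,j=4: even sum, res = (-4)+0 = -4
m=1,j=0: odd sum, res = (-4)-0 = -4
m=1,j=1: even sum, res = (-4)+1 = -3
m=1,j=2: odd sum, res = (-3)-2 = -5
m=1,j=3: even sum, res = (-5)+3 = -2
m=1,j=4: odd sum, res = (-2)-4 = -6
m=2,j=0: even sum, res = (-6)+0 = -6
m=2,j=1: odd sum, res = (-6)-1 = -7
m=2,j=2: even sum, res = (-7)+4 = -3
m=2,j=3: odd sum, res = (-3)-3 = -6
m=2,j=4: even sum, res = (-6)+8 = 2
m=3,j=0: odd sum, res = 2-0 = 2
m=3,j=1: even sum, res = 2+3 = 5
m=3,j=2: odd sum, res = 5-2 = 3
m=3,j=3: even sum, res = 3+9 = 12
m=3,j=4: odd sum, res = 12-4 = 8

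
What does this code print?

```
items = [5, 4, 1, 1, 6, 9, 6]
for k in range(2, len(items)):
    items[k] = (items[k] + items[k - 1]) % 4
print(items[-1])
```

k=2: items[2] = (1+4)%4 = 1 → [5, 4, 1, 1, 6, 9, 6]
k=3: items[3] = (1+1)%4 = 2 → [5, 4, 1, 2, 6, 9, 6]
k=4: items[4] = (6+2)%4 = 0 → [5, 4, 1, 2, 0, 9, 6]
k=5: items[5] = (9+0)%4 = 1 → [5, 4, 1, 2, 0, 1, 6]
k=6: items[6] = (6+1)%4 = 3 → [5, 4, 1, 2, 0, 1, 3]

3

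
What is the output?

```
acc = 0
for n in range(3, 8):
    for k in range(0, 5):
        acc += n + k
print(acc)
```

n=3,k=0: acc = 0+3 = 3
n=3,k=1: acc = 3+4 = 7
n=3,k=2: acc = 7+5 = 12
n=3,k=3: acc = 12+6 = 18
n=3,k=4: acc = 18+7 = 25
n=4,k=0: acc = 25+4 = 29
n=4,k=1: acc = 29+5 = 34
n=4,k=2: acc = 34+6 = 40
n=4,k=3: acc = 40+7 = 47
n=4,k=4: acc = 47+8 = 55
n=5,k=0: acc = 55+5 = 60
n=5,k=1: acc = 60+6 = 66
n=5,k=2: acc = 66+7 = 73
n=5,k=3: acc = 73+8 = 81
n=5,k=4: acc = 81+9 = 90
n=6,k=0: acc = 90+6 = 96
n=6,k=1: acc = 96+7 = 103
n=6,k=2: acc = 103+8 = 111
n=6,k=3: acc = 111+9 = 120
n=6,k=4: acc = 120+10 = 130
n=7,k=0: acc = 130+7 = 137
n=7,k=1: acc = 137+8 = 145
n=7,k=2: acc = 145+9 = 154
n=7,k=3: acc = 154+10 = 164
n=7,k=4: acc = 164+11 = 175

175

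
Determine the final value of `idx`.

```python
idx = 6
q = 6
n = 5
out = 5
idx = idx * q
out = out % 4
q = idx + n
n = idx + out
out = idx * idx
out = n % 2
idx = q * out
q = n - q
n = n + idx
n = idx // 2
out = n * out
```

idx = 6*6 = 36
out = 5%4 = 1
q = 36+5 = 41
n = 36+1 = 37
out = 36*36 = 1296
out = 37%2 = 1
idx = 41*1 = 41
q = 37-41 = -4
n = 37+41 = 78
n = 41//2 = 20
out = 20*1 = 20

41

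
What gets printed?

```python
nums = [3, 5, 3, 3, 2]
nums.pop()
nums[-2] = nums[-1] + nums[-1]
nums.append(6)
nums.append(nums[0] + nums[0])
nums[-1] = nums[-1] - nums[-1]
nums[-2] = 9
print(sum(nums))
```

26

pop() removes 2 → [3, 5, 3, 3]
nums[-2] = nums[-1]+nums[-1] = 3+3 = 6 → [3, 5, 6, 3]
append 6 → [3, 5, 6, 3, 6]
append nums[0]+nums[0] = 3+3 = 6 → [3, 5, 6, 3, 6, 6]
nums[-1] = nums[-1]-nums[-1] = 6-6 = 0 → [3, 5, 6, 3, 6, 0]
nums[-2] = 9 → [3, 5, 6, 3, 9, 0]
sum = 26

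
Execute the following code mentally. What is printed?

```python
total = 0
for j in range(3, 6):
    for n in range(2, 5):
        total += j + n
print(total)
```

j=3,n=2: total = 0+5 = 5
j=3,n=3: total = 5+6 = 11
j=3,n=4: total = 11+7 = 18
j=4,n=2: total = 18+6 = 24
j=4,n=3: total = 24+7 = 31
j=4,n=4: total = 31+8 = 39
j=5,n=2: total = 39+7 = 46
j=5,n=3: total = 46+8 = 54
j=5,n=4: total = 54+9 = 63

63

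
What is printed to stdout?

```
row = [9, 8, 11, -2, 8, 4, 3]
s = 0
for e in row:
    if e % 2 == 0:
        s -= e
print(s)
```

-18

e=9: not even
e=8: even, s = 0-8 = -8
e=11: not even
e=-2: even, s = (-8)-(-2) = -6
e=8: even, s = (-6)-8 = -14
e=4: even, s = (-14)-4 = -18
e=3: not even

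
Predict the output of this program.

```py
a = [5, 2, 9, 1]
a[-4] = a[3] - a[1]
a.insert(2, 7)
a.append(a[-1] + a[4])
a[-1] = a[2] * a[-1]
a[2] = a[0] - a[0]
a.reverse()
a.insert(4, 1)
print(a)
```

[14, 1, 9, 0, 1, 2, -1]

a[-4] = a[3]-a[1] = 1-2 = -1 → [-1, 2, 9, 1]
insert 7 at 2 → [-1, 2, 7, 9, 1]
append a[-1]+a[4] = 1+1 = 2 → [-1, 2, 7, 9, 1, 2]
a[-1] = a[2]*a[-1] = 7*2 = 14 → [-1, 2, 7, 9, 1, 14]
a[2] = a[0]-a[0] = (-1)-(-1) = 0 → [-1, 2, 0, 9, 1, 14]
reverse → [14, 1, 9, 0, 2, -1]
insert 1 at 4 → [14, 1, 9, 0, 1, 2, -1]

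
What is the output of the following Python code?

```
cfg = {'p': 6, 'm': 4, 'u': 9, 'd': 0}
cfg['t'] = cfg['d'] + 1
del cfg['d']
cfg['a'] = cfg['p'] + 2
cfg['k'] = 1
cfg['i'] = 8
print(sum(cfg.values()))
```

37

cfg['t'] = cfg['d']+1 = 1 → {'p': 6, 'm': 4, 'u': 9, 'd': 0, 't': 1}
del 'd' → {'p': 6, 'm': 4, 'u': 9, 't': 1}
cfg['a'] = cfg['p']+2 = 8 → {'p': 6, 'm': 4, 'u': 9, 't': 1, 'a': 8}
cfg['k'] = 1 → {'p': 6, 'm': 4, 'u': 9, 't': 1, 'a': 8, 'k': 1}
cfg['i'] = 8 → {'p': 6, 'm': 4, 'u': 9, 't': 1, 'a': 8, 'k': 1, 'i': 8}
sum of values = 37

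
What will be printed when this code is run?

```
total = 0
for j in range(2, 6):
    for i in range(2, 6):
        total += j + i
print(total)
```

j=2,i=2: total = 0+4 = 4
j=2,i=3: total = 4+5 = 9
j=2,i=4: total = 9+6 = 15
j=2,i=5: total = 15+7 = 22
j=3,i=2: total = 22+5 = 27
j=3,i=3: total = 27+6 = 33
j=3,i=4: total = 33+7 = 40
j=3,i=5: total = 40+8 = 48
j=4,i=2: total = 48+6 = 54
j=4,i=3: total = 54+7 = 61
j=4,i=4: total = 61+8 = 69
j=4,i=5: total = 69+9 = 78
j=5,i=2: total = 78+7 = 85
j=5,i=3: total = 85+8 = 93
j=5,i=4: total = 93+9 = 102
j=5,i=5: total = 102+10 = 112

112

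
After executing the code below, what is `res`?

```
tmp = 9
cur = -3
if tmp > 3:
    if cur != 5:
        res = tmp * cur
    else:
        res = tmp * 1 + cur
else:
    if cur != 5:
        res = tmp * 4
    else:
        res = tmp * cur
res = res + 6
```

tmp=9, cur=-3
tmp > 3 is True; cur != 5 is True
→ res = tmp * cur = -27
res = (-27)+6 = -21

-21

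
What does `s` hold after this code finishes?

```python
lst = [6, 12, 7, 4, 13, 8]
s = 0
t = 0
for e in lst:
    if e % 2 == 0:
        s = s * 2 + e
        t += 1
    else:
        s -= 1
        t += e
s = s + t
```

e=6: even, s = 0*2+6 = 6; t=1
e=12: even, s = 6*2+12 = 24; t=2
e=7: not even, s = 24-1 = 23; t=9
e=4: even, s = 23*2+4 = 50; t=10
e=13: not even, s = 50-1 = 49; t=23
e=8: even, s = 49*2+8 = 106; t=24
s+t = 106+24 = 130

130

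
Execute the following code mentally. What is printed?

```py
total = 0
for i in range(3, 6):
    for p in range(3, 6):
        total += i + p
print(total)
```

72

i=3,p=3: total = 0+6 = 6
i=3,p=4: total = 6+7 = 13
i=3,p=5: total = 13+8 = 21
i=4,p=3: total = 21+7 = 28
i=4,p=4: total = 28+8 = 36
i=4,p=5: total = 36+9 = 45
i=5,p=3: total = 45+8 = 53
i=5,p=4: total = 53+9 = 62
i=5,p=5: total = 62+10 = 72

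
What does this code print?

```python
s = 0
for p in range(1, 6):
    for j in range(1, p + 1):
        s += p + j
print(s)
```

p=1,j=1: s = 0+2 = 2
p=2,j=1: s = 2+3 = 5
p=2,j=2: s = 5+4 = 9
p=3,j=1: s = 9+4 = 13
p=3,j=2: s = 13+5 = 18
p=3,j=3: s = 18+6 = 24
p=4,j=1: s = 24+5 = 29
p=4,j=2: s = 29+6 = 35
p=4,j=3: s = 35+7 = 42
p=4,j=4: s = 42+8 = 50
p=5,j=1: s = 50+6 = 56
p=5,j=2: s = 56+7 = 63
p=5,j=3: s = 63+8 = 71
p=5,j=4: s = 71+9 = 80
p=5,j=5: s = 80+10 = 90

90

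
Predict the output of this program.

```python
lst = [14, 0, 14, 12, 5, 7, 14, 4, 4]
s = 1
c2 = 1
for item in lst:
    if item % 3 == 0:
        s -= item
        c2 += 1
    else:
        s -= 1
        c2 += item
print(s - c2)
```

item=14: not %3==0, s = 1-1 = 0; c2=15
item=0: %3==0, s = 0-0 = 0; c2=16
item=14: not %3==0, s = 0-1 = -1; c2=30
item=12: %3==0, s = (-1)-12 = -13; c2=31
item=5: not %3==0, s = (-13)-1 = -14; c2=36
item=7: not %3==0, s = (-14)-1 = -15; c2=43
item=14: not %3==0, s = (-15)-1 = -16; c2=57
item=4: not %3==0, s = (-16)-1 = -17; c2=61
item=4: not %3==0, s = (-17)-1 = -18; c2=65
s-c2 = (-18)-65 = -83

-83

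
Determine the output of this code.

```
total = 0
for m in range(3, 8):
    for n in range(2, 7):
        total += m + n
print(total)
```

m=3,n=2: total = 0+5 = 5
m=3,n=3: total = 5+6 = 11
m=3,n=4: total = 11+7 = 18
m=3,n=5: total = 18+8 = 26
m=3,n=6: total = 26+9 = 35
m=4,n=2: total = 35+6 = 41
m=4,n=3: total = 41+7 = 48
m=4,n=4: total = 48+8 = 56
m=4,n=5: total = 56+9 = 65
m=4,n=6: total = 65+10 = 75
m=5,n=2: total = 75+7 = 82
m=5,n=3: total = 82+8 = 90
m=5,n=4: total = 90+9 = 99
m=5,n=5: total = 99+10 = 109
m=5,n=6: total = 109+11 = 120
m=6,n=2: total = 120+8 = 128
m=6,n=3: total = 128+9 = 137
m=6,n=4: total = 137+10 = 147
m=6,n=5: total = 147+11 = 158
m=6,n=6: total = 158+12 = 170
m=7,n=2: total = 170+9 = 179
m=7,n=3: total = 179+10 = 189
m=7,n=4: total = 189+11 = 200
m=7,n=5: total = 200+12 = 212
m=7,n=6: total = 212+13 = 225

225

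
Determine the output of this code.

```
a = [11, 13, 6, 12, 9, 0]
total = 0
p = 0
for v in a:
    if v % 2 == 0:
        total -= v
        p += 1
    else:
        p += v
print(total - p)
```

v=11: not even; p=11
v=13: not even; p=24
v=6: even, total = 0-6 = -6; p=25
v=12: even, total = (-6)-12 = -18; p=26
v=9: not even; p=35
v=0: even, total = (-18)-0 = -18; p=36
total-p = (-18)-36 = -54

-54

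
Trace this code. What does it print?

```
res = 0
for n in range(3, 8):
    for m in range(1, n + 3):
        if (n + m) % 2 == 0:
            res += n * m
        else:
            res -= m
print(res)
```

n=3,m=1: even sum, res = 0+3 = 3
n=3,m=2: odd sum, res = 3-2 = 1
n=3,m=3: even sum, res = 1+9 = 10
n=3,m=4: odd sum, res = 10-4 = 6
n=3,m=5: even sum, res = 6+15 = 21
n=4,m=1: odd sum, res = 21-1 = 20
n=4,m=2: even sum, res = 20+8 = 28
n=4,m=3: odd sum, res = 28-3 = 25
n=4,m=4: even sum, res = 25+16 = 41
n=4,m=5: odd sum, res = 41-5 = 36
n=4,m=6: even sum, res = 36+24 = 60
n=5,m=1: even sum, res = 60+5 = 65
n=5,m=2: odd sum, res = 65-2 = 63
n=5,m=3: even sum, res = 63+15 = 78
n=5,m=4: odd sum, res = 78-4 = 74
n=5,m=5: even sum, res = 74+25 = 99
n=5,m=6: odd sum, res = 99-6 = 93
n=5,m=7: even sum, res = 93+35 = 128
n=6,m=1: odd sum, res = 128-1 = 127
n=6,m=2: even sum, res = 127+12 = 139
n=6,m=3: odd sum, res = 139-3 = 136
n=6,m=4: even sum, res = 136+24 = 160
n=6,m=5: odd sum, res = 160-5 = 155
n=6,m=6: even sum, res = 155+36 = 191
n=6,m=7: odd sum, res = 191-7 = 184
n=6,m=8: even sum, res = 184+48 = 232
n=7,m=1: even sum, res = 232+7 = 239
n=7,m=2: odd sum, res = 239-2 = 237
n=7,m=3: even sum, res = 237+21 = 258
n=7,m=4: odd sum, res = 258-4 = 254
n=7,m=5: even sum, res = 254+35 = 289
n=7,m=6: odd sum, res = 289-6 = 283
n=7,m=7: even sum, res = 283+49 = 332
n=7,m=8: odd sum, res = 332-8 = 324
n=7,m=9: even sum, res = 324+63 = 387

387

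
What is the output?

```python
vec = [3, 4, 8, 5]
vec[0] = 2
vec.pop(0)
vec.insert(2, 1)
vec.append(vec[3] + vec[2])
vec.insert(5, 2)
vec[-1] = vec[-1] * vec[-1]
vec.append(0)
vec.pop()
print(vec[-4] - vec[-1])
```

vec[0] = 2 → [2, 4, 8, 5]
pop(0) removes 2 → [4, 8, 5]
insert 1 at 2 → [4, 8, 1, 5]
append vec[3]+vec[2] = 5+1 = 6 → [4, 8, 1, 5, 6]
insert 2 at 5 → [4, 8, 1, 5, 6, 2]
vec[-1] = vec[-1]*vec[-1] = 2*2 = 4 → [4, 8, 1, 5, 6, 4]
append 0 → [4, 8, 1, 5, 6, 4, 0]
pop() removes 0 → [4, 8, 1, 5, 6, 4]
vec[-4]-vec[-1] = 1-4 = -3

-3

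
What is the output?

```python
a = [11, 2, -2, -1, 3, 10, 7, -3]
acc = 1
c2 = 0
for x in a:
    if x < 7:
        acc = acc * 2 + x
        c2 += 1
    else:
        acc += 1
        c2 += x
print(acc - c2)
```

50

x=11: not <7, acc = 1+1 = 2; c2=11
x=2: <7, acc = 2*2+2 = 6; c2=12
x=-2: <7, acc = 6*2+(-2) = 10; c2=13
x=-1: <7, acc = 10*2+(-1) = 19; c2=14
x=3: <7, acc = 19*2+3 = 41; c2=15
x=10: not <7, acc = 41+1 = 42; c2=25
x=7: not <7, acc = 42+1 = 43; c2=32
x=-3: <7, acc = 43*2+(-3) = 83; c2=33
acc-c2 = 83-33 = 50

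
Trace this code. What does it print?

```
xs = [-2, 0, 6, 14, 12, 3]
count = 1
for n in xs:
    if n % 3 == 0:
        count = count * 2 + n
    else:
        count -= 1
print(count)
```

47

n=-2: not %3==0, count = 1-1 = 0
n=0: %3==0, count = 0*2+0 = 0
n=6: %3==0, count = 0*2+6 = 6
n=14: not %3==0, count = 6-1 = 5
n=12: %3==0, count = 5*2+12 = 22
n=3: %3==0, count = 22*2+3 = 47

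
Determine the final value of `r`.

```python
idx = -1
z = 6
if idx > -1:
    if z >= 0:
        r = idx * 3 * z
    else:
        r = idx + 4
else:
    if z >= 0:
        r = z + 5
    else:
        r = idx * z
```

idx=-1, z=6
idx > -1 is False; z >= 0 is True
→ r = z + 5 = 11

11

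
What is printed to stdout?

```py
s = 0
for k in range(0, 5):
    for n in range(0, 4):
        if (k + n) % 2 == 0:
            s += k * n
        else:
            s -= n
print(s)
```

12

k=0,n=0: even sum, s = 0+0 = 0
k=0,n=1: odd sum, s = 0-1 = -1
k=0,n=2: even sum, s = (-1)+0 = -1
k=0,n=3: odd sum, s = (-1)-3 = -4
k=1,n=0: odd sum, s = (-4)-0 = -4
k=1,n=1: even sum, s = (-4)+1 = -3
k=1,n=2: odd sum, s = (-3)-2 = -5
k=1,n=3: even sum, s = (-5)+3 = -2
k=2,n=0: even sum, s = (-2)+0 = -2
k=2,n=1: odd sum, s = (-2)-1 = -3
k=2,n=2: even sum, s = (-3)+4 = 1
k=2,n=3: odd sum, s = 1-3 = -2
k=3,n=0: odd sum, s = (-2)-0 = -2
k=3,n=1: even sum, s = (-2)+3 = 1
k=3,n=2: odd sum, s = 1-2 = -1
k=3,n=3: even sum, s = (-1)+9 = 8
k=4,n=0: even sum, s = 8+0 = 8
k=4,n=1: odd sum, s = 8-1 = 7
k=4,n=2: even sum, s = 7+8 = 15
k=4,n=3: odd sum, s = 15-3 = 12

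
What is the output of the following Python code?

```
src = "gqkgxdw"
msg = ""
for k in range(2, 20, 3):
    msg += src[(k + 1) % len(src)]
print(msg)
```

gwkdqx

k=2: add src[3]='g' → 'g'
k=5: add src[6]='w' → 'gw'
k=8: add src[2]='k' → 'gwk'
k=11: add src[5]='d' → 'gwkd'
k=14: add src[1]='q' → 'gwkdq'
k=17: add src[4]='x' → 'gwkdqx'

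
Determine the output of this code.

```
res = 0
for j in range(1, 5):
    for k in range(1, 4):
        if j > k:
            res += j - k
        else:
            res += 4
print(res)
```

34

j=1,k=1: not 1>1, res = 0+4 = 4
j=1,k=2: not 1>2, res = 4+4 = 8
j=1,k=3: not 1>3, res = 8+4 = 12
j=2,k=1: 2>1, res = 12+1 = 13
j=2,k=2: not 2>2, res = 13+4 = 17
j=2,k=3: not 2>3, res = 17+4 = 21
j=3,k=1: 3>1, res = 21+2 = 23
j=3,k=2: 3>2, res = 23+1 = 24
j=3,k=3: not 3>3, res = 24+4 = 28
j=4,k=1: 4>1, res = 28+3 = 31
j=4,k=2: 4>2, res = 31+2 = 33
j=4,k=3: 4>3, res = 33+1 = 34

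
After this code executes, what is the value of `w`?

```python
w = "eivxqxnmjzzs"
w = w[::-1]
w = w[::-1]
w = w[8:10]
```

reverse → 'szzjmnxqxvie'
reverse → 'eivxqxnmjzzs'
slice [8:10] → 'jz'

'jz'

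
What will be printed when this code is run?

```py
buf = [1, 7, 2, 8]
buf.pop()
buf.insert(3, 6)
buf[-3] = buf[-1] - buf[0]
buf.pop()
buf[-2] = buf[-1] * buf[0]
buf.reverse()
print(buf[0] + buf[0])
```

pop() removes 8 → [1, 7, 2]
insert 6 at 3 → [1, 7, 2, 6]
buf[-3] = buf[-1]-buf[0] = 6-1 = 5 → [1, 5, 2, 6]
pop() removes 6 → [1, 5, 2]
buf[-2] = buf[-1]*buf[0] = 2*1 = 2 → [1, 2, 2]
reverse → [2, 2, 1]
buf[0]+buf[0] = 2+2 = 4

4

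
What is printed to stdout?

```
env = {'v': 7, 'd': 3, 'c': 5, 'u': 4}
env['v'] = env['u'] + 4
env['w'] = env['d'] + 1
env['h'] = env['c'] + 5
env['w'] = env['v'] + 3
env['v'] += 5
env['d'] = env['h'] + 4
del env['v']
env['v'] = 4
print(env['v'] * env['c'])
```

20

env['v'] = env['u']+4 = 8 → {'v': 8, 'd': 3, 'c': 5, 'u': 4}
env['w'] = env['d']+1 = 4 → {'v': 8, 'd': 3, 'c': 5, 'u': 4, 'w': 4}
env['h'] = env['c']+5 = 10 → {'v': 8, 'd': 3, 'c': 5, 'u': 4, 'w': 4, 'h': 10}
env['w'] = env['v']+3 = 11 → {'v': 8, 'd': 3, 'c': 5, 'u': 4, 'w': 11, 'h': 10}
env['v'] = 8+5 = 13 → {'v': 13, 'd': 3, 'c': 5, 'u': 4, 'w': 11, 'h': 10}
env['d'] = env['h']+4 = 14 → {'v': 13, 'd': 14, 'c': 5, 'u': 4, 'w': 11, 'h': 10}
del 'v' → {'d': 14, 'c': 5, 'u': 4, 'w': 11, 'h': 10}
env['v'] = 4 → {'d': 14, 'c': 5, 'u': 4, 'w': 11, 'h': 10, 'v': 4}
env['v']*env['c'] = 4*5 = 20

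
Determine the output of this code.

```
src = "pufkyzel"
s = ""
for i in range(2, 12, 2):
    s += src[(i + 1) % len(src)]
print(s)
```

kzluk

i=2: add src[3]='k' → 'k'
i=4: add src[5]='z' → 'kz'
i=6: add src[7]='l' → 'kzl'
i=8: add src[1]='u' → 'kzlu'
i=10: add src[3]='k' → 'kzluk'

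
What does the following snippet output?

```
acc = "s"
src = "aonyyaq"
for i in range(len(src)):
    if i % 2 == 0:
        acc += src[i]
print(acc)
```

sanyq

i=0: add 'a' → 'sa'
i=1: skip
i=2: add 'n' → 'san'
i=3: skip
i=4: add 'y' → 'sany'
i=5: skip
i=6: add 'q' → 'sanyq'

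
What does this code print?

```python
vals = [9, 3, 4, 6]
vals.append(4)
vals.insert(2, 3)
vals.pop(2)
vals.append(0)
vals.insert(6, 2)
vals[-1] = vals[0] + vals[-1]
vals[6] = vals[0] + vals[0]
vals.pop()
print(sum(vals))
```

append 4 → [9, 3, 4, 6, 4]
insert 3 at 2 → [9, 3, 3, 4, 6, 4]
pop(2) removes 3 → [9, 3, 4, 6, 4]
append 0 → [9, 3, 4, 6, 4, 0]
insert 2 at 6 → [9, 3, 4, 6, 4, 0, 2]
vals[-1] = vals[0]+vals[-1] = 9+2 = 11 → [9, 3, 4, 6, 4, 0, 11]
vals[6] = vals[0]+vals[0] = 9+9 = 18 → [9, 3, 4, 6, 4, 0, 18]
pop() removes 18 → [9, 3, 4, 6, 4, 0]
sum = 26

26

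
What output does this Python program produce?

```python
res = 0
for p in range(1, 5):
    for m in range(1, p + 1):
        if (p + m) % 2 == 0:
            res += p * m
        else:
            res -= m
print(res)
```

34

p=1,m=1: even sum, res = 0+1 = 1
p=2,m=1: odd sum, res = 1-1 = 0
p=2,m=2: even sum, res = 0+4 = 4
p=3,m=1: even sum, res = 4+3 = 7
p=3,m=2: odd sum, res = 7-2 = 5
p=3,m=3: even sum, res = 5+9 = 14
p=4,m=1: odd sum, res = 14-1 = 13
p=4,m=2: even sum, res = 13+8 = 21
p=4,m=3: odd sum, res = 21-3 = 18
p=4,m=4: even sum, res = 18+16 = 34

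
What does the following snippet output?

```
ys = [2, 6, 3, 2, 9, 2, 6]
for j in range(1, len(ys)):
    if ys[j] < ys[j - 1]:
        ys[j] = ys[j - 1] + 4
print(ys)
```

j=1: 6>=2, unchanged → [2, 6, 3, 2, 9, 2, 6]
j=2: 3<6, ys[2] = 6+4 = 10 → [2, 6, 10, 2, 9, 2, 6]
j=3: 2<10, ys[3] = 10+4 = 14 → [2, 6, 10, 14, 9, 2, 6]
j=4: 9<14, ys[4] = 14+4 = 18 → [2, 6, 10, 14, 18, 2, 6]
j=5: 2<18, ys[5] = 18+4 = 22 → [2, 6, 10, 14, 18, 22, 6]
j=6: 6<22, ys[6] = 22+4 = 26 → [2, 6, 10, 14, 18, 22, 26]

[2, 6, 10, 14, 18, 22, 26]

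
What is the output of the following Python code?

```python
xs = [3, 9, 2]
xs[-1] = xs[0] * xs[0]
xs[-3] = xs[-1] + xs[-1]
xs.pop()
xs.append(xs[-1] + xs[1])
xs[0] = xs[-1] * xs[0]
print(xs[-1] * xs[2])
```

xs[-1] = xs[0]*xs[0] = 3*3 = 9 → [3, 9, 9]
xs[-3] = xs[-1]+xs[-1] = 9+9 = 18 → [18, 9, 9]
pop() removes 9 → [18, 9]
append xs[-1]+xs[1] = 9+9 = 18 → [18, 9, 18]
xs[0] = xs[-1]*xs[0] = 18*18 = 324 → [324, 9, 18]
xs[-1]*xs[2] = 18*18 = 324

324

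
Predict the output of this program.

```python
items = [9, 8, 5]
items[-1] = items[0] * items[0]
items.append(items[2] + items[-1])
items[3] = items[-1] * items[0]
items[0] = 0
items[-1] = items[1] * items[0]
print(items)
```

[0, 8, 81, 0]

items[-1] = items[0]*items[0] = 9*9 = 81 → [9, 8, 81]
append items[2]+items[-1] = 81+81 = 162 → [9, 8, 81, 162]
items[3] = items[-1]*items[0] = 162*9 = 1458 → [9, 8, 81, 1458]
items[0] = 0 → [0, 8, 81, 1458]
items[-1] = items[1]*items[0] = 8*0 = 0 → [0, 8, 81, 0]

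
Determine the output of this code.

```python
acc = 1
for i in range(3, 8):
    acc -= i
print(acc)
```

i=3: acc = 1-3 = -2
i=4: acc = (-2)-4 = -6
i=5: acc = (-6)-5 = -11
i=6: acc = (-11)-6 = -17
i=7: acc = (-17)-7 = -24

-24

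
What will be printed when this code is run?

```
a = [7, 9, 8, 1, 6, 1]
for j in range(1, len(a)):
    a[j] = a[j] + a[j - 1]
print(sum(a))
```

j=1: a[1] = 9+7 = 16 → [7, 16, 8, 1, 6, 1]
j=2: a[2] = 8+16 = 24 → [7, 16, 24, 1, 6, 1]
j=3: a[3] = 1+24 = 25 → [7, 16, 24, 25, 6, 1]
j=4: a[4] = 6+25 = 31 → [7, 16, 24, 25, 31, 1]
j=5: a[5] = 1+31 = 32 → [7, 16, 24, 25, 31, 32]
sum = 135

135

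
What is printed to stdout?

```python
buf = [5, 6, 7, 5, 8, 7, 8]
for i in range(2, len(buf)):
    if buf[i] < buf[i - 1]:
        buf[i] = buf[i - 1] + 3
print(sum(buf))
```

i=2: 7>=6, unchanged → [5, 6, 7, 5, 8, 7, 8]
i=3: 5<7, buf[3] = 7+3 = 10 → [5, 6, 7, 10, 8, 7, 8]
i=4: 8<10, buf[4] = 10+3 = 13 → [5, 6, 7, 10, 13, 7, 8]
i=5: 7<13, buf[5] = 13+3 = 16 → [5, 6, 7, 10, 13, 16, 8]
i=6: 8<16, buf[6] = 16+3 = 19 → [5, 6, 7, 10, 13, 16, 19]
sum = 76

76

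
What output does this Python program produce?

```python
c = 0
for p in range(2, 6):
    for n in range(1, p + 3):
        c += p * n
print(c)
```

p=2,n=1: c = 0+2 = 2
p=2,n=2: c = 2+4 = 6
p=2,n=3: c = 6+6 = 12
p=2,n=4: c = 12+8 = 20
p=3,n=1: c = 20+3 = 23
p=3,n=2: c = 23+6 = 29
p=3,n=3: c = 29+9 = 38
p=3,n=4: c = 38+12 = 50
p=3,n=5: c = 50+15 = 65
p=4,n=1: c = 65+4 = 69
p=4,n=2: c = 69+8 = 77
p=4,n=3: c = 77+12 = 89
p=4,n=4: c = 89+16 = 105
p=4,n=5: c = 105+20 = 125
p=4,n=6: c = 125+24 = 149
p=5,n=1: c = 149+5 = 154
p=5,n=2: c = 154+10 = 164
p=5,n=3: c = 164+15 = 179
p=5,n=4: c = 179+20 = 199
p=5,n=5: c = 199+25 = 224
p=5,n=6: c = 224+30 = 254
p=5,n=7: c = 254+35 = 289

289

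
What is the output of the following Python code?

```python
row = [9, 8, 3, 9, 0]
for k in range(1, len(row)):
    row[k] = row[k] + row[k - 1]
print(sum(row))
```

k=1: row[1] = 8+9 = 17 → [9, 17, 3, 9, 0]
k=2: row[2] = 3+17 = 20 → [9, 17, 20, 9, 0]
k=3: row[3] = 9+20 = 29 → [9, 17, 20, 29, 0]
k=4: row[4] = 0+29 = 29 → [9, 17, 20, 29, 29]
sum = 104

104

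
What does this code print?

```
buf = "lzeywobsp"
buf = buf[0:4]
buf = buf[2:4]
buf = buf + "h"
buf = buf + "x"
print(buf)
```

eyhx

slice [0:4] → 'lzey'
slice [2:4] → 'ey'
+ 'h' → 'eyh'
+ 'x' → 'eyhx'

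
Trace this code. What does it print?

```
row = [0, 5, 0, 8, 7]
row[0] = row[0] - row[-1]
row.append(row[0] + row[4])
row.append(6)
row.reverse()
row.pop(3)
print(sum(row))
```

row[0] = row[0]-row[-1] = 0-7 = -7 → [-7, 5, 0, 8, 7]
append row[0]+row[4] = (-7)+7 = 0 → [-7, 5, 0, 8, 7, 0]
append 6 → [-7, 5, 0, 8, 7, 0, 6]
reverse → [6, 0, 7, 8, 0, 5, -7]
pop(3) removes 8 → [6, 0, 7, 0, 5, -7]
sum = 11

11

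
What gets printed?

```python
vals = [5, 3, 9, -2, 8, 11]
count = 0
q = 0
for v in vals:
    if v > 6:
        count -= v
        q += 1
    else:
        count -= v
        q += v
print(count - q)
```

v=5: not >6, count = 0-5 = -5; q=5
v=3: not >6, count = (-5)-3 = -8; q=8
v=9: >6, count = (-8)-9 = -17; q=9
v=-2: not >6, count = (-17)-(-2) = -15; q=7
v=8: >6, count = (-15)-8 = -23; q=8
v=11: >6, count = (-23)-11 = -34; q=9
count-q = (-34)-9 = -43

-43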